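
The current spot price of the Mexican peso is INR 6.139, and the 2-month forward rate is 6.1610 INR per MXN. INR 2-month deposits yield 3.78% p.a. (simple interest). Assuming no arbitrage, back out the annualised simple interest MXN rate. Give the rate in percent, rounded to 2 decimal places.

1.62%

T = 2/12 years.
By CIP, F/S equals the INR-to-MXN growth ratio: 6.161/6.139 = 1.0035836.
The INR side grows by 1 + 0.0378×2/12 = 1.006300.
That pins the MXN growth at 1.0027067.
r = (1.0027067 − 1)/(2/12) = 0.016240 → 1.62%.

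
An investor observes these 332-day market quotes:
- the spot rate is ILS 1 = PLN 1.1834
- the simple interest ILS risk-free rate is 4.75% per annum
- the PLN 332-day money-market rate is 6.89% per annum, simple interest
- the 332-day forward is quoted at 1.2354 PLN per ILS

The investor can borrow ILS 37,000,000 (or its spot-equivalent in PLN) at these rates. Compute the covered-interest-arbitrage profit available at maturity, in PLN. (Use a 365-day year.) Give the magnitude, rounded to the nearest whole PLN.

PLN 1,154,828

T = 332/365 years.
Invest the ILS and cover forward: 37,000,000 × 1.0432054795 × 1.2354 = PLN 47,684,713.83.
Convert at spot and invest in PLN: 37,000,000 × 1.1834 × 1.0626706849 = PLN 46,529,886.07.
The quoted forward overvalues ILS, so borrow PLN, buy ILS at spot, deposit the ILS at 4.75%, and sell the proceeds forward at 1.2354.
Profit = 47,684,713.83 − 46,529,886.07 = PLN 1,154,828.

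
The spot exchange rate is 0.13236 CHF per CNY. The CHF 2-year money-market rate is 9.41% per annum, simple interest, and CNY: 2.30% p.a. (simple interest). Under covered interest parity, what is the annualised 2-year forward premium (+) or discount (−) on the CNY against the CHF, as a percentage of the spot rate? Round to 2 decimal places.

T = 2 years.
CIP forward (CHF per CNY) = 0.13236 × 1.188200/1.046000 = 0.15035387.
Annualised premium = (F − S)/S × (1/T) = (0.15035387 − 0.13236)/0.13236 ÷ 2 = 6.80%.

+6.80%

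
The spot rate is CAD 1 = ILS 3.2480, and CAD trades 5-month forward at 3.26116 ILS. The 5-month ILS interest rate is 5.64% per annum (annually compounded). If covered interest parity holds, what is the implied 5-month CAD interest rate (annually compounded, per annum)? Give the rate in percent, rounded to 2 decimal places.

4.62%

T = 5/12 years.
CIP gives F = S · g_ILS/g_CAD, so g_ILS/g_CAD = 3.26116/3.248 = 1.0040517.
ILS growth factor: (1 + 0.0564)^(5/12) = 1.0231245.
Hence g_CAD = 1.0189958.
r = 1.0189958^(12/5) − 1 = 0.046198 → 4.62%.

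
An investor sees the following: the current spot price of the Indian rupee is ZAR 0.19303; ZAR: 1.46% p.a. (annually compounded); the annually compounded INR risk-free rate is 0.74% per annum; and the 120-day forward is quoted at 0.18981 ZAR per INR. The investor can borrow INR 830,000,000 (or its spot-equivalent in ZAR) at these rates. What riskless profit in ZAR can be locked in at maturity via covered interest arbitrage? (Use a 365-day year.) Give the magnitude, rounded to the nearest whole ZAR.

ZAR 3,055,561

T = 120/365 years.
Route A — deposit INR, sell forward: 830,000,000 × 1.0024268593 × 0.18981 = ZAR 157,924,633.00.
Route B — convert at spot, deposit ZAR: 830,000,000 × 0.19303 × 1.00477666945 = ZAR 160,980,193.62.
The quoted forward undervalues INR, so borrow INR, convert to ZAR at spot, deposit the ZAR at 1.46%, and buy INR forward at 0.18981 to cover the loan.
The gap between the two covered legs is ZAR 3,055,561.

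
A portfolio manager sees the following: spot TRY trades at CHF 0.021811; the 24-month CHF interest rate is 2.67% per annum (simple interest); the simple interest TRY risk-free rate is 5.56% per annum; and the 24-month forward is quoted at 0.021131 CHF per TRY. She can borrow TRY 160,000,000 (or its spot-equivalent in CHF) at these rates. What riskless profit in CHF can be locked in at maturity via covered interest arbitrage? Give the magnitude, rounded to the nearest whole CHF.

CHF 80,810

T = 2 years.
Invest the TRY and cover forward: 160,000,000 × 1.111200 × 0.021131 = CHF 3,756,922.75.
Convert at spot and invest in CHF: 160,000,000 × 0.021811 × 1.053400 = CHF 3,676,113.18.
The quoted forward overvalues TRY, so borrow CHF, buy TRY at spot, deposit the TRY at 5.56%, and sell the proceeds forward at 0.021131.
Profit = 3,756,922.75 − 3,676,113.18 = CHF 80,810.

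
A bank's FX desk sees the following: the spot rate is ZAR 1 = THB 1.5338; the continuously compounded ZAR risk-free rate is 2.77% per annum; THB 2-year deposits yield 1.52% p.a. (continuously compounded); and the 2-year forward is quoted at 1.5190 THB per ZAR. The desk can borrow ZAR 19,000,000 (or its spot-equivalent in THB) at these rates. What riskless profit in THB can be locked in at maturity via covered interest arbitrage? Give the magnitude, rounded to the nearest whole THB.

T = 2 years.
Route A — deposit ZAR, sell forward: 19,000,000 × 1.0569633155 × 1.5190 = THB 30,505,018.25.
Route B — convert at spot, deposit THB: 19,000,000 × 1.5338 × 1.0308667982 = THB 30,041,726.41.
The quoted forward overvalues ZAR, so borrow THB, buy ZAR at spot, deposit the ZAR at 2.77%, and sell the proceeds forward at 1.5190.
Profit = 30,505,018.25 − 30,041,726.41 = THB 463,292.

THB 463,292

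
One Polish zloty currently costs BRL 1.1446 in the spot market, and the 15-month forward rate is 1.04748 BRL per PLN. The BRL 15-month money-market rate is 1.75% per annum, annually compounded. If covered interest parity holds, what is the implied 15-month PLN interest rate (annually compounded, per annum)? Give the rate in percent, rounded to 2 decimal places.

T = 15/12 years.
By CIP, F/S equals the BRL-to-PLN growth ratio: 1.04748/1.1446 = 0.9151494.
The BRL side grows by (1 + 0.0175)^(15/12) = 1.0219226.
That pins the PLN growth at 1.116673.
r = 1.116673^(12/15) − 1 = 0.092297 → 9.23%.

9.23%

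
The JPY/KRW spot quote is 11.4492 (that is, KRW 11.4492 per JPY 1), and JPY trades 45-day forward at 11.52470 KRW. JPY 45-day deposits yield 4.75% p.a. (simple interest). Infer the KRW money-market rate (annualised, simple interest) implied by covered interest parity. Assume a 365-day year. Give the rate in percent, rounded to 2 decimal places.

10.13%

T = 45/365 years.
By CIP, F/S equals the KRW-to-JPY growth ratio: 11.5247/11.4492 = 1.0065943.
The JPY side grows by 1 + 0.0475×45/365 = 1.0058562.
That pins the KRW growth at 1.0124891.
r = (1.0124891 − 1)/(45/365) = 0.101300 → 10.13%.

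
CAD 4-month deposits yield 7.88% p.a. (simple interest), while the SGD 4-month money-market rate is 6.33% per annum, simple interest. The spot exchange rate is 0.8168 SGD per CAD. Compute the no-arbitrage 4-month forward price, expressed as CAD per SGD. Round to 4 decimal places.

1.2305

T = 4/12 years.
Growth of 1 SGD over T: 1 + 0.0633×4/12 = 1.021100.
Growth of 1 CAD over T: 1 + 0.0788×4/12 = 1.0262667.
Forward (SGD per CAD) = 0.8168 × 1.021100 / 1.0262667 = 0.8126879.
Quoted the other way: 1/0.8126879 = 1.2305 CAD per SGD.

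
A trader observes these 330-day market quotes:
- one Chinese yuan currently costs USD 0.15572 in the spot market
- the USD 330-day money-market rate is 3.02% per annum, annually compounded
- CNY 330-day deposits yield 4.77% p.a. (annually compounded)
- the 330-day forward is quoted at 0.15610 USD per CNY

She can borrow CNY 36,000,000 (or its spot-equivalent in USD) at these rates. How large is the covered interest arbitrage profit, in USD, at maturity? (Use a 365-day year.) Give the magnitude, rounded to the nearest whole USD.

T = 330/365 years.
Keep in CNY, deliver into the forward: 36,000,000·1.043029076·0.15610 = USD 5,861,406.20.
Swap to USD now, deposit: 36,000,000·0.15572·1.027265004 = USD 5,758,765.43.
The quoted forward overvalues CNY, so borrow USD, buy CNY at spot, deposit the CNY at 4.77%, and sell the proceeds forward at 0.15610.
The gap between the two covered legs is USD 102,641.

USD 102,641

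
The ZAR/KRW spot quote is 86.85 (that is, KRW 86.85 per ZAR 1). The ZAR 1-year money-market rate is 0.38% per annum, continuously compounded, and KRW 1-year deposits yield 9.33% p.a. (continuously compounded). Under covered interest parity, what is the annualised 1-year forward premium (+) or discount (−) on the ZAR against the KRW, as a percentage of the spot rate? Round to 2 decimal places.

T = 1 year.
F = S · g_KRW/g_ZAR = 86.85 × 1.097791/1.0038072 = 94.98153.
(F − S)/S ÷ T = (94.98153 − 86.85)/86.85/1 = 0.093627 → 9.36%.

+9.36%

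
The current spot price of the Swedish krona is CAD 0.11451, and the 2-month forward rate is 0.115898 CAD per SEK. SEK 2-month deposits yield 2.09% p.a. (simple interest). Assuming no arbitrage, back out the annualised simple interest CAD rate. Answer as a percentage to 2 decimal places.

9.39%

T = 2/12 years.
CIP gives F = S · g_CAD/g_SEK, so g_CAD/g_SEK = 0.115898/0.11451 = 1.0121212.
SEK growth factor: 1 + 0.0209×2/12 = 1.0034833.
So the CAD growth factor = 1.0156467.
r = (1.0156467 − 1)/(2/12) = 0.093880 → 9.39%.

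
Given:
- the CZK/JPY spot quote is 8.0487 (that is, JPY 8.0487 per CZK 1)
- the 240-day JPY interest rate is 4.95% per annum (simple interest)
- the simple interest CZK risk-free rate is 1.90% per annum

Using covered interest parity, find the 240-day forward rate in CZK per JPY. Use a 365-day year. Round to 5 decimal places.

0.12183

T = 240/365 years.
JPY growth factor: 1 + 0.0495×240/365 = 1.0325479.
CZK growth factor: 1 + 0.0190×240/365 = 1.0124932.
Forward (JPY per CZK) = 8.0487 × 1.0325479 / 1.0124932 = 8.208123.
Quoted the other way: 1/8.208123 = 0.12183 CZK per JPY.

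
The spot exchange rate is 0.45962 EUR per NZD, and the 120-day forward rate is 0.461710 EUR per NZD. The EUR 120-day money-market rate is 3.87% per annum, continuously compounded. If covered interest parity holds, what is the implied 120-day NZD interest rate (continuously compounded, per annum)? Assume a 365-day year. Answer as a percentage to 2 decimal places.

T = 120/365 years.
By CIP, F/S equals the EUR-to-NZD growth ratio: 0.46171/0.45962 = 1.0045472.
The EUR side grows by e^(0.0387×120/365) = 1.0128046.
Hence g_NZD = 1.008220.
Take logs: ln 1.008220 / (120/365) = 0.024900, so 2.49%.

2.49%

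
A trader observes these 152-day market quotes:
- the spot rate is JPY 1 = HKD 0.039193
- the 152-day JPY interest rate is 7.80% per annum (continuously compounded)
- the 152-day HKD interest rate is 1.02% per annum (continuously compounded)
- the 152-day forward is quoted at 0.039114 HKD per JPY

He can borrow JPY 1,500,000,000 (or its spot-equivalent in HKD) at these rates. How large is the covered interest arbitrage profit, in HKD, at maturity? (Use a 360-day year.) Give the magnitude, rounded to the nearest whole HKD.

T = 152/360 years.
Invest the JPY and cover forward: 1,500,000,000 × 1.0334816382 × 0.039114 = HKD 60,635,401.19.
Convert at spot and invest in HKD: 1,500,000,000 × 0.039193 × 1.0043159537 = HKD 59,043,232.76.
The quoted forward overvalues JPY, so borrow HKD, buy JPY at spot, deposit the JPY at 7.80%, and sell the proceeds forward at 0.039114.
Profit = 60,635,401.19 − 59,043,232.76 = HKD 1,592,168.

HKD 1,592,168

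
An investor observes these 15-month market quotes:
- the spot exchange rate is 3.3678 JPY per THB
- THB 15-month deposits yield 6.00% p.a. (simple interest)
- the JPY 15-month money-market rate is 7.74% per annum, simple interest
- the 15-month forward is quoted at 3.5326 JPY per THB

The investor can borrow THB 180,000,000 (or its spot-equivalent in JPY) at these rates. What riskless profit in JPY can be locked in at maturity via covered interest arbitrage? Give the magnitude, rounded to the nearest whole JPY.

JPY 18,703,863

T = 15/12 years.
Invest the THB and cover forward: 180,000,000 × 1.075000 × 3.5326 = JPY 683,558,100.00.
Convert at spot and invest in JPY: 180,000,000 × 3.3678 × 1.096750 = JPY 664,854,237.00.
The quoted forward overvalues THB, so borrow JPY, buy THB at spot, deposit the THB at 6.00%, and sell the proceeds forward at 3.5326.
Arbitrage profit = |683,558,100.00 − 664,854,237.00| = JPY 18,703,863.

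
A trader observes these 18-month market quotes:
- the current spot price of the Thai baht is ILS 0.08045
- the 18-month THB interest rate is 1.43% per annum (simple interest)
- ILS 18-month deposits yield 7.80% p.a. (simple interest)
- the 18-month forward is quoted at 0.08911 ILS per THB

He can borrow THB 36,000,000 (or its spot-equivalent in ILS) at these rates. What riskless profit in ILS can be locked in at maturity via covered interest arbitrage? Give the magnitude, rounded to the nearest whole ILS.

T = 18/12 years.
Keep in THB, deliver into the forward: 36,000,000·1.021450·0.08911 = ILS 3,276,770.74.
Swap to ILS now, deposit: 36,000,000·0.08045·1.117000 = ILS 3,235,055.40.
The quoted forward overvalues THB, so borrow ILS, buy THB at spot, deposit the THB at 1.43%, and sell the proceeds forward at 0.08911.
Profit = 3,276,770.74 − 3,235,055.40 = ILS 41,715.

ILS 41,715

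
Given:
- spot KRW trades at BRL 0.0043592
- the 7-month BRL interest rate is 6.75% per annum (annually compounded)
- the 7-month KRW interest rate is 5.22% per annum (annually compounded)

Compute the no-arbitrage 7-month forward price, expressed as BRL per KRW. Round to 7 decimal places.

0.0043961

T = 7/12 years.
BRL growth factor: (1 + 0.0675)^(7/12) = 1.0388383.
KRW growth factor: (1 + 0.0522)^(7/12) = 1.0301268.
So F = 0.0043592 × 1.0388383 / 1.0301268 = 0.004396065 (BRL/KRW).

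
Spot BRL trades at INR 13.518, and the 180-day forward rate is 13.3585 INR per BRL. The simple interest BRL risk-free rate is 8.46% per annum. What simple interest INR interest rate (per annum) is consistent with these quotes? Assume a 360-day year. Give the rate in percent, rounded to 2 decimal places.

T = 180/360 years.
F/S = 13.3585/13.518 = 0.9882009 = (growth of INR) / (growth of BRL).
The BRL side grows by 1 + 0.0846×180/360 = 1.042300.
Hence g_INR = 1.0300018.
(1.0300018 − 1)/T = 0.060004, i.e. 6.00%.

6.00%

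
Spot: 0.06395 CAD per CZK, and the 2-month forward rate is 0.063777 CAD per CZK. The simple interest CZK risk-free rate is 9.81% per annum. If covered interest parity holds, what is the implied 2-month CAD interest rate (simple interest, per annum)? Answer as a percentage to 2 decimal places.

8.16%

T = 2/12 years.
F/S = 0.063777/0.06395 = 0.9972948 = (growth of CAD) / (growth of CZK).
The CZK side grows by 1 + 0.0981×2/12 = 1.016350.
That pins the CAD growth at 1.0136006.
r = (1.0136006 − 1)/(2/12) = 0.081604 → 8.16%.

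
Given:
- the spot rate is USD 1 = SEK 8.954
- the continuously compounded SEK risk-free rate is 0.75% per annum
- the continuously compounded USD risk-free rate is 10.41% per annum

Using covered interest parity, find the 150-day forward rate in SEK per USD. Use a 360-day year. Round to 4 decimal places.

T = 150/360 years.
SEK growth factor: e^(0.0075×150/360) = 1.0031299.
USD accumulates by e^(0.1041×150/360) = 1.0443294.
So F = 8.954 × 1.0031299 / 1.0443294 = 8.600759 (SEK/USD).

8.6008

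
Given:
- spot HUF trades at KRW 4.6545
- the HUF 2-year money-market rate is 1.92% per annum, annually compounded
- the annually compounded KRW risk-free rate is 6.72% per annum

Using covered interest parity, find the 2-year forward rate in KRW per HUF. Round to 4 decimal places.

T = 2 years.
KRW growth factor: (1 + 0.0672)^2 = 1.1389158.
HUF growth factor: (1 + 0.0192)^2 = 1.0387686.
Forward (KRW per HUF) = 4.6545 × 1.1389158 / 1.0387686 = 5.103238.

5.1032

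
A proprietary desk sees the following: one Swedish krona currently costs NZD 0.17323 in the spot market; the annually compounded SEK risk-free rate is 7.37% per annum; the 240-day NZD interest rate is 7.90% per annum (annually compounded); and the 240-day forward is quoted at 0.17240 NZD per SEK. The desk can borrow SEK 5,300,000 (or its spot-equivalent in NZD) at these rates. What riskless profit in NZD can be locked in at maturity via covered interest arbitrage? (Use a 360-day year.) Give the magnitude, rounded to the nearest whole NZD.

NZD 7,778

T = 240/360 years.
Keep in SEK, deliver into the forward: 5,300,000·1.04854877·0.17240 = NZD 958,079.98.
Swap to NZD now, deposit: 5,300,000·0.17323·1.0519965 = NZD 965,857.97.
The quoted forward undervalues SEK, so borrow SEK, convert to NZD at spot, deposit the NZD at 7.90%, and buy SEK forward at 0.17240 to cover the loan.
Profit = 965,857.97 − 958,079.98 = NZD 7,778.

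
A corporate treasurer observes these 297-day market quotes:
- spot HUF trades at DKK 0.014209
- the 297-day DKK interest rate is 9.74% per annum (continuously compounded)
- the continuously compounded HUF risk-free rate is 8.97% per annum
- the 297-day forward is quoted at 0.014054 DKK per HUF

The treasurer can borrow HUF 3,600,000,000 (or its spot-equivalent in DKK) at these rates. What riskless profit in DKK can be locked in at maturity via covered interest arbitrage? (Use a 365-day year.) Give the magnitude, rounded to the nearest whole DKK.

T = 297/365 years.
Keep in HUF, deliver into the forward: 3,600,000,000·1.0757184534·0.014054 = DKK 54,425,329.72.
Swap to DKK now, deposit: 3,600,000,000·0.014209·1.0824795038 = DKK 55,371,424.57.
The quoted forward undervalues HUF, so borrow HUF, convert to DKK at spot, deposit the DKK at 9.74%, and buy HUF forward at 0.014054 to cover the loan.
The gap between the two covered legs is DKK 946,095.

DKK 946,095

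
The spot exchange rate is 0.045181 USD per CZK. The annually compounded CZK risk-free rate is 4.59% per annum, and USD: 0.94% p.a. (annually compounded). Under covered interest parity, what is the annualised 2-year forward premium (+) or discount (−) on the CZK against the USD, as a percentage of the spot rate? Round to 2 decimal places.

T = 2 years.
F = S · g_USD/g_CZK = 0.045181 × 1.0188884/1.0939068 = 0.042082558.
Annualised premium = (F − S)/S × (1/T) = (0.042082558 − 0.045181)/0.045181 ÷ 2 = -3.43%.

-3.43%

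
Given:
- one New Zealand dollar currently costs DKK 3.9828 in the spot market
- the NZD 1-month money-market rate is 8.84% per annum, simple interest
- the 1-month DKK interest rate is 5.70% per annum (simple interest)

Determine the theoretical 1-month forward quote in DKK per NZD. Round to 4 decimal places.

T = 1/12 years.
Growth of 1 DKK over T: 1 + 0.0570×1/12 = 1.004750.
Growth of 1 NZD over T: 1 + 0.0884×1/12 = 1.0073667.
So F = 3.9828 × 1.004750 / 1.0073667 = 3.972454 (DKK/NZD).

3.9725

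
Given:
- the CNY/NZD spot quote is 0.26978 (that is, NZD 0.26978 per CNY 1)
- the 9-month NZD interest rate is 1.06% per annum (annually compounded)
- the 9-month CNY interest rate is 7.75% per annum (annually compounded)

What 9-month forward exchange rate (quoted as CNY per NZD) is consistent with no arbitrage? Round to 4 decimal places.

3.8893

T = 9/12 years.
NZD accumulates by (1 + 0.0106)^(9/12) = 1.0079395.
CNY accumulates by (1 + 0.0775)^(9/12) = 1.0575793.
Forward (NZD per CNY) = 0.26978 × 1.0079395 / 1.0575793 = 0.2571173.
Invert for CNY per NZD: 1 / 0.2571173 = 3.8893.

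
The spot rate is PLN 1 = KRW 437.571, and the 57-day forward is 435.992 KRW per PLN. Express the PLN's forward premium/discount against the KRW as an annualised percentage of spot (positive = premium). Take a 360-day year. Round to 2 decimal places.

T = 57/360 years.
Period premium: (435.992 − 437.571)/437.571 = -0.0036086.
Annualise by dividing by T: -0.0036086 / (57/360) = -0.022791 → -2.28%.

-2.28%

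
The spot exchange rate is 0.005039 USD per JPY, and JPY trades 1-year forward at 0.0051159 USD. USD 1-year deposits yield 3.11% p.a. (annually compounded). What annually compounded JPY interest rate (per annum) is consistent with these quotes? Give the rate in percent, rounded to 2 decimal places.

1.56%

T = 1 year.
F/S = 0.0051159/0.005039 = 1.0152610 = (growth of USD) / (growth of JPY).
The USD side grows by (1 + 0.0311)^1 = 1.031100.
So the JPY growth factor = 1.0156009.
r = 1.0156009^(1/1) − 1 = 0.015601 → 1.56%.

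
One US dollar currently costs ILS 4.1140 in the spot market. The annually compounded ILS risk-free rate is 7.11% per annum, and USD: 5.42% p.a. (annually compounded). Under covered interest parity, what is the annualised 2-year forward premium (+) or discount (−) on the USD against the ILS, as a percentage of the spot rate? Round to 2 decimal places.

T = 2 years.
F = S · g_ILS/g_USD = 4.114 × 1.1472552/1.1113376 = 4.2469614.
Annualised premium = (F − S)/S × (1/T) = (4.2469614 − 4.114)/4.114 ÷ 2 = 1.62%.

+1.62%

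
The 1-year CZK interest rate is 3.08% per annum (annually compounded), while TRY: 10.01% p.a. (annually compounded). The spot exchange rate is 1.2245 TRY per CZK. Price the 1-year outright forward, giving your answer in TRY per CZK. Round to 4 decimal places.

1.3068

T = 1 year.
Growth of 1 TRY over T: (1 + 0.1001)^1 = 1.100100.
CZK growth factor: (1 + 0.0308)^1 = 1.030800.
So F = 1.2245 × 1.100100 / 1.030800 = 1.306822 (TRY/CZK).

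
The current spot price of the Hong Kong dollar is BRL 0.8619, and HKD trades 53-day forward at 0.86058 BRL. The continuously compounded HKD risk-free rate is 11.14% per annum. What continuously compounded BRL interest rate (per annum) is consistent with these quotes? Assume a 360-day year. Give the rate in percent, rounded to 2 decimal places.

10.10%

T = 53/360 years.
F/S = 0.86058/0.8619 = 0.9984685 = (growth of BRL) / (growth of HKD).
The HKD side grows by e^(0.1114×53/360) = 1.0165358.
So the BRL growth factor = 1.014979.
Take logs: ln 1.014979 / (53/360) = 0.100990, so 10.10%.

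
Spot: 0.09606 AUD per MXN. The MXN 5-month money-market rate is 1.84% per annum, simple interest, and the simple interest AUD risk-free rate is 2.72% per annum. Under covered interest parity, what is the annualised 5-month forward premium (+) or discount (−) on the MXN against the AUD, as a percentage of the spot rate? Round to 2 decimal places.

T = 5/12 years.
F = S · g_AUD/g_MXN = 0.09606 × 1.0113333/1.0076667 = 0.09640953.
Annualised premium = (F − S)/S × (1/T) = (0.09640953 − 0.09606)/0.09606 ÷ (5/12) = 0.87%.

+0.87%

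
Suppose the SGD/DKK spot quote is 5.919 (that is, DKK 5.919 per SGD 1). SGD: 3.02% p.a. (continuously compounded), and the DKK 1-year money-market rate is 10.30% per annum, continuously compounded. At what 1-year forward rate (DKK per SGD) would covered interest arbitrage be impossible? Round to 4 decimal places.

T = 1 year.
Growth of 1 DKK over T: e^(0.1030×1) = 1.1084914.
SGD accumulates by e^(0.0302×1) = 1.0306606.
CIP: F = S · (grow DKK)/(grow SGD) = 5.919 × 1.1084914/1.0306606 = 6.365976 DKK per SGD.

6.3660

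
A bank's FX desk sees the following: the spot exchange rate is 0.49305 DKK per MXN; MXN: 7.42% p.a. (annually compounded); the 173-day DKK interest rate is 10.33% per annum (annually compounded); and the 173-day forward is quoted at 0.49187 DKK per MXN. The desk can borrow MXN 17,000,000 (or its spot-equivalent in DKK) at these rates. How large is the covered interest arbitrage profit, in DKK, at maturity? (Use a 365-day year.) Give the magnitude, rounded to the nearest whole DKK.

T = 173/365 years.
Route A — deposit MXN, sell forward: 17,000,000 × 1.034507178 × 0.49187 = DKK 8,650,331.78.
Route B — convert at spot, deposit DKK: 17,000,000 × 0.49305 × 1.047696771 = DKK 8,781,637.18.
The quoted forward undervalues MXN, so borrow MXN, convert to DKK at spot, deposit the DKK at 10.33%, and buy MXN forward at 0.49187 to cover the loan.
Arbitrage profit = |8,650,331.78 − 8,781,637.18| = DKK 131,305.

DKK 131,305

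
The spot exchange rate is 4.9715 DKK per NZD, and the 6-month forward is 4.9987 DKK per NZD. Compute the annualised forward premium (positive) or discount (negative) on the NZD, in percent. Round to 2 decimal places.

+1.09%

T = 6/12 years.
NZD trades forward at +0.54712% vs spot over the period.
×(1/T) gives 1.09% p.a.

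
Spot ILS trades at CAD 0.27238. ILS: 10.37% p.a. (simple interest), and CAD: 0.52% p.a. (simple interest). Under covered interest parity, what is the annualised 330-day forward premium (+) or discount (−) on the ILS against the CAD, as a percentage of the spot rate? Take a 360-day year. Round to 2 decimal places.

T = 330/360 years.
F = S · g_CAD/g_ILS = 0.27238 × 1.0047667/1.0950583 = 0.24992126.
Annualised premium = (F − S)/S × (1/T) = (0.24992126 − 0.27238)/0.27238 ÷ (330/360) = -8.99%.

-8.99%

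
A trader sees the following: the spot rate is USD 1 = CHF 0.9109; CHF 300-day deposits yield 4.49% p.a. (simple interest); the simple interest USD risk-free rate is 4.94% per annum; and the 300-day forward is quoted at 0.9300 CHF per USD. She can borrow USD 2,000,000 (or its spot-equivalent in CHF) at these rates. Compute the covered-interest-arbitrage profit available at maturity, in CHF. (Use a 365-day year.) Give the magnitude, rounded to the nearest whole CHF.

T = 300/365 years.
Route A — deposit USD, sell forward: 2,000,000 × 1.04060274 × 0.9300 = CHF 1,935,521.10.
Route B — convert at spot, deposit CHF: 2,000,000 × 0.9109 × 1.03690411 = CHF 1,889,031.91.
The quoted forward overvalues USD, so borrow CHF, buy USD at spot, deposit the USD at 4.94%, and sell the proceeds forward at 0.9300.
Profit = 1,935,521.10 − 1,889,031.91 = CHF 46,489.

CHF 46,489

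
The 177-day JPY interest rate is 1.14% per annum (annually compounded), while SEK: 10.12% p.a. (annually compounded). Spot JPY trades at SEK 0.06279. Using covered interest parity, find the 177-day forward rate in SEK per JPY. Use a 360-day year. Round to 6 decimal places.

0.065472

T = 177/360 years.
Growth of 1 SEK over T: (1 + 0.1012)^(177/360) = 1.0485381.
Growth of 1 JPY over T: (1 + 0.0114)^(177/360) = 1.0055889.
Forward (SEK per JPY) = 0.06279 × 1.0485381 / 1.0055889 = 0.06547179.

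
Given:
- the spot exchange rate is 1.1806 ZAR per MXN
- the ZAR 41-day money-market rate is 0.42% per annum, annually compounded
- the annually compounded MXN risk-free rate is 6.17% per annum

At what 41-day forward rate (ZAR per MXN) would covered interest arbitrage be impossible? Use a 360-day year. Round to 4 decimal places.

T = 41/360 years.
ZAR accumulates by (1 + 0.0042)^(41/360) = 1.0004774.
MXN growth factor: (1 + 0.0617)^(41/360) = 1.006842.
Forward (ZAR per MXN) = 1.1806 × 1.0004774 / 1.006842 = 1.173137.

1.1731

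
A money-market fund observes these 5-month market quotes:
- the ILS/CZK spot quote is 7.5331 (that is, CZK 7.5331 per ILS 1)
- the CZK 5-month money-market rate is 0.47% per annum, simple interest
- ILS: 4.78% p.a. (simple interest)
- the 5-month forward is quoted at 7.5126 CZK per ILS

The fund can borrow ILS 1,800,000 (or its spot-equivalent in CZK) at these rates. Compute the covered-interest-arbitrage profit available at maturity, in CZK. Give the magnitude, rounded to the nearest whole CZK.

T = 5/12 years.
Invest the ILS and cover forward: 1,800,000 × 1.0199166667 × 7.5126 = CZK 13,792,006.71.
Convert at spot and invest in CZK: 1,800,000 × 7.5331 × 1.0019583333 = CZK 13,586,134.18.
The quoted forward overvalues ILS, so borrow CZK, buy ILS at spot, deposit the ILS at 4.78%, and sell the proceeds forward at 7.5126.
Arbitrage profit = |13,792,006.71 − 13,586,134.18| = CZK 205,873.

CZK 205,873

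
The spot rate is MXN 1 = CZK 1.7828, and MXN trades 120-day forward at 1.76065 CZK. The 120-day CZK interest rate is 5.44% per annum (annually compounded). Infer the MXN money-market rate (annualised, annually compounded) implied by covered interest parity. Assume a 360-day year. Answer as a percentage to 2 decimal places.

T = 120/360 years.
CIP gives F = S · g_CZK/g_MXN, so g_CZK/g_MXN = 1.76065/1.7828 = 0.9875757.
CZK growth factor: (1 + 0.0544)^(120/360) = 1.0178141.
So the MXN growth factor = 1.0306188.
r = 1.0306188^(360/120) − 1 = 0.094698 → 9.47%.

9.47%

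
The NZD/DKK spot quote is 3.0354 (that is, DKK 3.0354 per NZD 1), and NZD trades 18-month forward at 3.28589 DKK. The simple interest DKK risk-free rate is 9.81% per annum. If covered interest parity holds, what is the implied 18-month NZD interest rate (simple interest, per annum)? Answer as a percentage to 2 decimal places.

T = 18/12 years.
By CIP, F/S equals the DKK-to-NZD growth ratio: 3.28589/3.0354 = 1.0825229.
DKK growth factor: 1 + 0.0981×18/12 = 1.147150.
That pins the NZD growth at 1.0597004.
r = (1.0597004 − 1)/(18/12) = 0.039800 → 3.98%.

3.98%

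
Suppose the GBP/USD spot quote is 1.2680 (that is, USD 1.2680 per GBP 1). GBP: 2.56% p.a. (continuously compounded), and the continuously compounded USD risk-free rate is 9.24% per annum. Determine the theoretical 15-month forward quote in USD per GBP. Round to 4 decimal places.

1.3784

T = 15/12 years.
USD accumulates by e^(0.0924×15/12) = 1.1224345.
GBP growth factor: e^(0.0256×15/12) = 1.0325175.
CIP: F = S · (grow USD)/(grow GBP) = 1.268 × 1.1224345/1.0325175 = 1.378424 USD per GBP.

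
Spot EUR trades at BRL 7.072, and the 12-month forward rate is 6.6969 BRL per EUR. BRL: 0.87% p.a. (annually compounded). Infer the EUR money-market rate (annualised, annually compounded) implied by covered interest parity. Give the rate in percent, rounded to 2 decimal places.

6.52%

T = 1 year.
By CIP, F/S equals the BRL-to-EUR growth ratio: 6.6969/7.072 = 0.9469598.
BRL growth factor: (1 + 0.0087)^1 = 1.008700.
Hence g_EUR = 1.0651983.
Annualise: 1.0651983^(1/1) − 1 = 0.065198 = 6.52%.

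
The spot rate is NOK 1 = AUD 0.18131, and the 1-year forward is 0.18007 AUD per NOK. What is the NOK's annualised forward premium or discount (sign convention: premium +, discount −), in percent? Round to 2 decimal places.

-0.68%

T = 1 year.
(F − S)/S = (0.18007 − 0.18131)/0.18131 = -0.0068391.
×(1/T) gives -0.68% p.a.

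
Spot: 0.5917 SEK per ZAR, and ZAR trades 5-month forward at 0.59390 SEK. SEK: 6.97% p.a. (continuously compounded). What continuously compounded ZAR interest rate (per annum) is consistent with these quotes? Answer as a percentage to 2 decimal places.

6.08%

T = 5/12 years.
CIP gives F = S · g_SEK/g_ZAR, so g_SEK/g_ZAR = 0.5939/0.5917 = 1.0037181.
SEK growth factor: e^(0.0697×5/12) = 1.0294675.
Hence g_ZAR = 1.025654.
Take logs: ln 1.025654 / (5/12) = 0.060793, so 6.08%.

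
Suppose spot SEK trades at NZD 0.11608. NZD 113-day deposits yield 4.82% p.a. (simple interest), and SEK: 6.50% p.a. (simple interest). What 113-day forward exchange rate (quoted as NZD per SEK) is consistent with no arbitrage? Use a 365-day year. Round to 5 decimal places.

0.11549

T = 113/365 years.
NZD accumulates by 1 + 0.0482×113/365 = 1.0149222.
SEK accumulates by 1 + 0.0650×113/365 = 1.0201233.
So F = 0.11608 × 1.0149222 / 1.0201233 = 0.1154882 (NZD/SEK).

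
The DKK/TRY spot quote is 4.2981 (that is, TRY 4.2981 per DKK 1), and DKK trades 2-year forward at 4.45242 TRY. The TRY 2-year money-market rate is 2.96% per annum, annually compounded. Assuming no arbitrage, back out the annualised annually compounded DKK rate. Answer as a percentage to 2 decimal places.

1.16%

T = 2 years.
F/S = 4.45242/4.2981 = 1.0359042 = (growth of TRY) / (growth of DKK).
The TRY side grows by (1 + 0.0296)^2 = 1.0600762.
So the DKK growth factor = 1.0233342.
Annualise: 1.0233342^(1/2) − 1 = 0.011600 = 1.16%.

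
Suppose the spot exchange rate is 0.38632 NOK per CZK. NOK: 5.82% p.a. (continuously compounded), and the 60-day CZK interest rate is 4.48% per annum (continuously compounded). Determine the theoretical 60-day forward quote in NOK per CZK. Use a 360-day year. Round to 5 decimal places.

0.38718

T = 60/360 years.
NOK accumulates by e^(0.0582×60/360) = 1.0097472.
CZK growth factor: e^(0.0448×60/360) = 1.0074946.
CIP: F = S · (grow NOK)/(grow CZK) = 0.38632 × 1.0097472/1.0074946 = 0.3871838 NOK per CZK.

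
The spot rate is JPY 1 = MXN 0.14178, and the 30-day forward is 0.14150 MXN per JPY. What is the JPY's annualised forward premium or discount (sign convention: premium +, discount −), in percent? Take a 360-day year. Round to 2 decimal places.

T = 30/360 years.
JPY trades forward at -0.19749% vs spot over the period.
Annualise by dividing by T: -0.0019749 / (30/360) = -0.023699 → -2.37%.

-2.37%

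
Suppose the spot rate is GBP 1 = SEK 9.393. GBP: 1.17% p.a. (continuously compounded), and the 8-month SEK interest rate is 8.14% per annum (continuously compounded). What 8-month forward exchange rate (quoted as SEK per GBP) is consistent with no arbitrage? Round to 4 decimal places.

T = 8/12 years.
Growth of 1 SEK over T: e^(0.0814×8/12) = 1.0557661.
GBP accumulates by e^(0.0117×8/12) = 1.0078305.
CIP: F = S · (grow SEK)/(grow GBP) = 9.393 × 1.0557661/1.0078305 = 9.839761 SEK per GBP.

9.8398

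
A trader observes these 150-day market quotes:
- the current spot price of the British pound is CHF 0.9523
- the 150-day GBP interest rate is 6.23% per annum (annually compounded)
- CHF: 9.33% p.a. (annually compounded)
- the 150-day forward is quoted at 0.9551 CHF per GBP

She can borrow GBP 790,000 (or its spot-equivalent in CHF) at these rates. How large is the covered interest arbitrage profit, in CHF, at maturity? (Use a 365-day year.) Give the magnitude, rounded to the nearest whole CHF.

T = 150/365 years.
Invest the GBP and cover forward: 790,000 × 1.02514787 × 0.9551 = CHF 773,503.80.
Convert at spot and invest in CHF: 790,000 × 0.9523 × 1.03733798 = CHF 780,407.00.
The quoted forward undervalues GBP, so borrow GBP, convert to CHF at spot, deposit the CHF at 9.33%, and buy GBP forward at 0.9551 to cover the loan.
The gap between the two covered legs is CHF 6,903.

CHF 6,903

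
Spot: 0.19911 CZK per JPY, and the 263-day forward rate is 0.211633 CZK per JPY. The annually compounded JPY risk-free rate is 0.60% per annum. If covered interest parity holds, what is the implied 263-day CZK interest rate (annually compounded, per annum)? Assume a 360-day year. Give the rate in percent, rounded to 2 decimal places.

9.36%

T = 263/360 years.
CIP gives F = S · g_CZK/g_JPY, so g_CZK/g_JPY = 0.211633/0.19911 = 1.0628949.
The JPY side grows by (1 + 0.0060)^(263/360) = 1.0043798.
That pins the CZK growth at 1.0675502.
Annualise: 1.0675502^(360/263) − 1 = 0.093600 = 9.36%.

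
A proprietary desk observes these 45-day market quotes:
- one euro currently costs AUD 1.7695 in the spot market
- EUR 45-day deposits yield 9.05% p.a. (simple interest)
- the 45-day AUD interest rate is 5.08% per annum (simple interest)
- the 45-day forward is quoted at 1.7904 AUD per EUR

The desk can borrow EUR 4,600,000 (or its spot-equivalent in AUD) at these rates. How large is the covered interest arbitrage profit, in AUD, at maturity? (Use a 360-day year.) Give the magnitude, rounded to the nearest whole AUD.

AUD 137,621

T = 45/360 years.
Route A — deposit EUR, sell forward: 4,600,000 × 1.0113125 × 1.7904 = AUD 8,329,007.94.
Route B — convert at spot, deposit AUD: 4,600,000 × 1.7695 × 1.006350 = AUD 8,191,387.10.
The quoted forward overvalues EUR, so borrow AUD, buy EUR at spot, deposit the EUR at 9.05%, and sell the proceeds forward at 1.7904.
The gap between the two covered legs is AUD 137,621.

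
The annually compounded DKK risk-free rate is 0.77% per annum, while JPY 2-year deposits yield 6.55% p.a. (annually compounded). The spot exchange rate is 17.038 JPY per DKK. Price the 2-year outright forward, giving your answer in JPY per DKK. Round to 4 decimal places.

19.0486

T = 2 years.
JPY accumulates by (1 + 0.0655)^2 = 1.13529025.
DKK accumulates by (1 + 0.0077)^2 = 1.01545929.
So F = 17.038 × 1.13529025 / 1.01545929 = 19.048597 (JPY/DKK).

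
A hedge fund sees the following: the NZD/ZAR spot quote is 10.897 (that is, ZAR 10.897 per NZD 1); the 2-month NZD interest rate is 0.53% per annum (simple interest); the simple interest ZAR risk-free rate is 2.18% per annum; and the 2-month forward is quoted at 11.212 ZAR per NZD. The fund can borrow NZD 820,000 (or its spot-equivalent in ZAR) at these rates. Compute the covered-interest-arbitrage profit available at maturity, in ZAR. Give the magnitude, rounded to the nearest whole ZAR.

ZAR 233,955

T = 2/12 years.
Route A — deposit NZD, sell forward: 820,000 × 1.000883333 × 11.212 = ZAR 9,201,961.22.
Route B — convert at spot, deposit ZAR: 820,000 × 10.897 × 1.003633333 = ZAR 8,968,005.79.
The quoted forward overvalues NZD, so borrow ZAR, buy NZD at spot, deposit the NZD at 0.53%, and sell the proceeds forward at 11.212.
The gap between the two covered legs is ZAR 233,955.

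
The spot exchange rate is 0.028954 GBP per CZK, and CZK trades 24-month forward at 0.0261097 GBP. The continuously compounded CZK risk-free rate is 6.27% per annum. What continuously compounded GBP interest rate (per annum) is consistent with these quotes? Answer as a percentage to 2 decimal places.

T = 2 years.
CIP gives F = S · g_GBP/g_CZK, so g_GBP/g_CZK = 0.0261097/0.028954 = 0.9017649.
The CZK side grows by e^(0.0627×2) = 1.1336018.
That pins the GBP growth at 1.0222423.
r = ln(1.0222423)/2 = 0.010999 → 1.10%.

1.10%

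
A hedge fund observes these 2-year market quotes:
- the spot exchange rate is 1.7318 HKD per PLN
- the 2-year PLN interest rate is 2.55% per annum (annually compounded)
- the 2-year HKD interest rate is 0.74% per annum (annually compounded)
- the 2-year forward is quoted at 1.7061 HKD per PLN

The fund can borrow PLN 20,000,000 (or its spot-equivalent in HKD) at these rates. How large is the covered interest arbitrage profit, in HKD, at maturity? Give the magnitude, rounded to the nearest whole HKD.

HKD 733,900

T = 2 years.
Keep in PLN, deliver into the forward: 20,000,000·1.05165025·1.7061 = HKD 35,884,409.83.
Swap to HKD now, deposit: 20,000,000·1.7318·1.01485476 = HKD 35,150,509.47.
The quoted forward overvalues PLN, so borrow HKD, buy PLN at spot, deposit the PLN at 2.55%, and sell the proceeds forward at 1.7061.
Profit = 35,884,409.83 − 35,150,509.47 = HKD 733,900.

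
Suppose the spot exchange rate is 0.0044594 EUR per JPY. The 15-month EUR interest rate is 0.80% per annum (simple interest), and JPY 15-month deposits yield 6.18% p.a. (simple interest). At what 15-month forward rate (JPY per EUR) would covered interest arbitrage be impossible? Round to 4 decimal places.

239.1766

T = 15/12 years.
EUR growth factor: 1 + 0.0080×15/12 = 1.010000.
JPY accumulates by 1 + 0.0618×15/12 = 1.077250.
So F = 0.0044594 × 1.010000 / 1.077250 = 0.00418101091 (EUR/JPY).
Invert for JPY per EUR: 1 / 0.00418101091 = 239.1766.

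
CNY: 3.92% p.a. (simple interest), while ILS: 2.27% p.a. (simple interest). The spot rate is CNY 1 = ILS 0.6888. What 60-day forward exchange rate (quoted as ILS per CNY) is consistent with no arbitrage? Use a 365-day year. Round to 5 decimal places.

0.68694

T = 60/365 years.
ILS growth factor: 1 + 0.0227×60/365 = 1.0037315.
Growth of 1 CNY over T: 1 + 0.0392×60/365 = 1.0064438.
So F = 0.6888 × 1.0037315 / 1.0064438 = 0.6869437 (ILS/CNY).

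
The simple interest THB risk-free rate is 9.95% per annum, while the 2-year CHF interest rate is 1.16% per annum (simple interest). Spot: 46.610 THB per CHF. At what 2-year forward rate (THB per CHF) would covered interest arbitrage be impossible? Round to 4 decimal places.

54.6182

T = 2 years.
THB accumulates by 1 + 0.0995×2 = 1.199000.
CHF growth factor: 1 + 0.0116×2 = 1.023200.
CIP: F = S · (grow THB)/(grow CHF) = 46.61 × 1.199000/1.023200 = 54.618247 THB per CHF.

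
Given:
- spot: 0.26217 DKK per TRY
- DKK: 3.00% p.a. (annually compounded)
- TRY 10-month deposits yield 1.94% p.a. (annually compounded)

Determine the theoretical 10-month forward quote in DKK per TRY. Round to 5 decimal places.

0.26444

T = 10/12 years.
DKK growth factor: (1 + 0.0300)^(10/12) = 1.0249382.
Growth of 1 TRY over T: (1 + 0.0194)^(10/12) = 1.0161407.
CIP: F = S · (grow DKK)/(grow TRY) = 0.26217 × 1.0249382/1.0161407 = 0.2644398 DKK per TRY.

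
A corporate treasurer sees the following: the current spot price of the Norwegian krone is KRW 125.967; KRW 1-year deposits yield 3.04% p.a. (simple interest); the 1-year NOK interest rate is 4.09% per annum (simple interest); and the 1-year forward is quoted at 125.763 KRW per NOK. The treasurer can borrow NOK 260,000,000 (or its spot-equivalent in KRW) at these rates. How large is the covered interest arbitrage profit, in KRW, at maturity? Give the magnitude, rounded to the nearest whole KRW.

T = 1 year.
Invest the NOK and cover forward: 260,000,000 × 1.040900 × 125.763 = KRW 34,035,743,742.00.
Convert at spot and invest in KRW: 260,000,000 × 125.967 × 1.030400 = KRW 33,747,063,168.00.
The quoted forward overvalues NOK, so borrow KRW, buy NOK at spot, deposit the NOK at 4.09%, and sell the proceeds forward at 125.763.
Profit = 34,035,743,742.00 − 33,747,063,168.00 = KRW 288,680,574.

KRW 288,680,574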